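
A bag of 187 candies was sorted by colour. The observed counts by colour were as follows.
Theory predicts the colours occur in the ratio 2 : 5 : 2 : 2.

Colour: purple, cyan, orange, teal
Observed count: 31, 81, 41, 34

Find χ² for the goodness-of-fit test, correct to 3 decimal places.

Ratio total = 11. Expected counts: 187×2/11 = 34, 187×5/11 = 85, 187×2/11 = 34, 187×2/11 = 34.
purple: (31 − 34)²/34 = 9/34 = 0.2647
cyan: (81 − 85)²/85 = 16/85 = 0.1882
orange: (41 − 34)²/34 = 49/34 = 1.4412
teal: (34 − 34)²/34 = 0/34 = 0.0000
Sum = 1.894

1.894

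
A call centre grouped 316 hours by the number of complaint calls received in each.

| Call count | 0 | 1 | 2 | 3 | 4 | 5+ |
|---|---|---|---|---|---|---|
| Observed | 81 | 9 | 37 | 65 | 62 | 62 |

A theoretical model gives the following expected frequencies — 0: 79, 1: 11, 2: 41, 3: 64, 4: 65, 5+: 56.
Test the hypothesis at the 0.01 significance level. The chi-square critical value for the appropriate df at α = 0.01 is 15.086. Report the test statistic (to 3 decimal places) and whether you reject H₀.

χ² = (81−79)²/79 + (9−11)²/11 + (37−41)²/41 + (65−64)²/64 + (62−65)²/65 + (62−56)²/56
   = 0.0506 + 0.3636 + 0.3902 + 0.0156 + 0.1385 + 0.6429
Sum = 1.601
df = 5. Since 1.601 < 15.086, we do not reject H₀.

1.601; do not reject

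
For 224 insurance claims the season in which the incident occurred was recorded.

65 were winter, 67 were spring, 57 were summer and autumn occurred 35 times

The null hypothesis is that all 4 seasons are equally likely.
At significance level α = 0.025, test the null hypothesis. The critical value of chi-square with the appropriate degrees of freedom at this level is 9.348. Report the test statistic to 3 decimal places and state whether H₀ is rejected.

11.500; reject

Expected count for each of the 4 categories: 224/4 = 56.
winter: (65 − 56)²/56 = 81/56 = 1.4464
spring: (67 − 56)²/56 = 121/56 = 2.1607
summer: (57 − 56)²/56 = 1/56 = 0.0179
autumn: (35 − 56)²/56 = 441/56 = 7.8750
Sum = 11.500
df = 3. Since 11.500 > 9.348, we reject H₀.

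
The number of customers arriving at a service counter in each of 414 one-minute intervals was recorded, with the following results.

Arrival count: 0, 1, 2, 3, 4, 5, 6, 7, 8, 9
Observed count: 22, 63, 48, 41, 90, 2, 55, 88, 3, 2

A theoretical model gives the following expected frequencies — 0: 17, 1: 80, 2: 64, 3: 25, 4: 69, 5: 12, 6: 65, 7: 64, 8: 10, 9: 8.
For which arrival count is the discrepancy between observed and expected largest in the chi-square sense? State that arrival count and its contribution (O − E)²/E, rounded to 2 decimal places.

3, 10.24

χ² = (22−17)²/17 + (63−80)²/80 + (48−64)²/64 + (41−25)²/25 + (90−69)²/69 + (2−12)²/12 + (55−65)²/65 + (88−64)²/64 + (3−10)²/10 + (2−8)²/8
   = 1.471 + 3.613 + 4.000 + 10.240 + 6.391 + 8.333 + 1.538 + 9.000 + 4.900 + 4.500
The largest term is for 3: 10.24.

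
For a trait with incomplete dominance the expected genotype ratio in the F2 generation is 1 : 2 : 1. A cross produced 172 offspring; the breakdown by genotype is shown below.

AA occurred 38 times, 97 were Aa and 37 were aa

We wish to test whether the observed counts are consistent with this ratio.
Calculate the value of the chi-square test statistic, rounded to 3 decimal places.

2.826

Ratio total = 4. Expected counts: 172×1/4 = 43, 172×2/4 = 86, 172×1/4 = 43.
cat         O        E   (O−E)²/E
AA         38       43     0.5814
Aa         97       86     1.4070
aa         37       43     0.8372
Sum = 2.826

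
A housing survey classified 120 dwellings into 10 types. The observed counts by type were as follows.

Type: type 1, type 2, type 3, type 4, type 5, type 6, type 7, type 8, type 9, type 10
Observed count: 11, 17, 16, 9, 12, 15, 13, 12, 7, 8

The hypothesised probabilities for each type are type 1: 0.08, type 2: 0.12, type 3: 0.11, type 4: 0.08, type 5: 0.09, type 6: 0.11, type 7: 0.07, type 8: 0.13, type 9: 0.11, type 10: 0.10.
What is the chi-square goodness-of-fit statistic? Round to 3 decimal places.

9.279

Expected counts E_i = n·p_i: 120×0.08 = 9.6, 120×0.12 = 14.4, 120×0.11 = 13.2, 120×0.08 = 9.6, 120×0.09 = 10.8, 120×0.11 = 13.2, 120×0.07 = 8.4, 120×0.13 = 15.6, 120×0.11 = 13.2, 120×0.10 = 12.
type 1: (11 − 9.6)²/9.6 = 1.96/9.6 = 0.2042
type 2: (17 − 14.4)²/14.4 = 6.76/14.4 = 0.4694
type 3: (16 − 13.2)²/13.2 = 7.84/13.2 = 0.5939
type 4: (9 − 9.6)²/9.6 = 0.36/9.6 = 0.0375
type 5: (12 − 10.8)²/10.8 = 1.44/10.8 = 0.1333
type 6: (15 − 13.2)²/13.2 = 3.24/13.2 = 0.2455
type 7: (13 − 8.4)²/8.4 = 21.16/8.4 = 2.5190
type 8: (12 − 15.6)²/15.6 = 12.96/15.6 = 0.8308
type 9: (7 − 13.2)²/13.2 = 38.44/13.2 = 2.9121
type 10: (8 − 12)²/12 = 16/12 = 1.3333
Sum = 9.279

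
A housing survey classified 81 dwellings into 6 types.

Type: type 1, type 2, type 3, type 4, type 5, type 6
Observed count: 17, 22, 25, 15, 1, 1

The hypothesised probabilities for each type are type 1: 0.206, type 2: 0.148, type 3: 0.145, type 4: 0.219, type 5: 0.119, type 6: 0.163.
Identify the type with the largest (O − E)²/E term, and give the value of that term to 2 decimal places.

Expected counts E_i = n·p_i: 81×0.206 = 16.686, 81×0.148 = 11.988, 81×0.145 = 11.745, 81×0.219 = 17.739, 81×0.119 = 9.639, 81×0.163 = 13.203.
type 1: (17 − 16.686)²/16.686 = 0.098596/16.686 = 0.006
type 2: (22 − 11.988)²/11.988 = 100.240144/11.988 = 8.362
type 3: (25 − 11.745)²/11.745 = 175.695025/11.745 = 14.959
type 4: (15 − 17.739)²/17.739 = 7.502121/17.739 = 0.423
type 5: (1 − 9.639)²/9.639 = 74.632321/9.639 = 7.743
type 6: (1 − 13.203)²/13.203 = 148.913209/13.203 = 11.279
The largest term is for type 3: 14.96.

type 3, 14.96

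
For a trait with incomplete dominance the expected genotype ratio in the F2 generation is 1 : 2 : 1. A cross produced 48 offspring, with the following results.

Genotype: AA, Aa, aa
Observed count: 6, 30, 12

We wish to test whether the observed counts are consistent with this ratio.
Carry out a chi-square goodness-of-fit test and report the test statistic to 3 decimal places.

4.500

Ratio total = 4. Expected counts: 48×1/4 = 12, 48×2/4 = 24, 48×1/4 = 12.
cat         O        E   (O−E)²/E
AA          6       12     3.0000
Aa         30       24     1.5000
aa         12       12     0.0000
Sum = 4.500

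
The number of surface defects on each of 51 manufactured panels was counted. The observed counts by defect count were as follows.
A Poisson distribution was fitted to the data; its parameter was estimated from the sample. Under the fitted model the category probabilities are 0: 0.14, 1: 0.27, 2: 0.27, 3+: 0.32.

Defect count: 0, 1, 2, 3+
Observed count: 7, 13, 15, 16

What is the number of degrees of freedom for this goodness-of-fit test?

2

There are k = 4 categories and 1 parameter estimated from the data, so df = 4 − 1 − 1 = 2.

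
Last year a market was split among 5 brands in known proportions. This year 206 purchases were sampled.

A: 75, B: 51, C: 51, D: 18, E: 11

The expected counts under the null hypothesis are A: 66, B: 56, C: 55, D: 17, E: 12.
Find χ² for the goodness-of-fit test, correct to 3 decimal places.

2.107

cat         O        E   (O−E)²/E
A          75       66     1.2273
B          51       56     0.4464
C          51       55     0.2909
D          18       17     0.0588
E          11       12     0.0833
Sum = 2.107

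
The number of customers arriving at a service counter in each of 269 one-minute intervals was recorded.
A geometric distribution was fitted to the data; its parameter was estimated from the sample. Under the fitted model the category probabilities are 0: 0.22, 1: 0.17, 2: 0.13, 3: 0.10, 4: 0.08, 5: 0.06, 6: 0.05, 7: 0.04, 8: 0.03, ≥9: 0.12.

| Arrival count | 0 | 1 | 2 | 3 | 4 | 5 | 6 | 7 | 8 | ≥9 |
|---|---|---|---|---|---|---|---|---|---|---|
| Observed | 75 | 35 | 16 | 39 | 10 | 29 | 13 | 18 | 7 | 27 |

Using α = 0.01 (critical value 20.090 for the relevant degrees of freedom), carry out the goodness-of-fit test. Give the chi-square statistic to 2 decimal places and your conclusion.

Expected counts E_i = n·p_i: 269×0.22 = 59.18, 269×0.17 = 45.73, 269×0.13 = 34.97, 269×0.10 = 26.9, 269×0.08 = 21.52, 269×0.06 = 16.14, 269×0.05 = 13.45, 269×0.04 = 10.76, 269×0.03 = 8.07, 269×0.12 = 32.28.
χ² = (75−59.18)²/59.18 + (35−45.73)²/45.73 + (16−34.97)²/34.97 + (39−26.9)²/26.9 + (10−21.52)²/21.52 + (29−16.14)²/16.14 + (13−13.45)²/13.45 + (18−10.76)²/10.76 + (7−8.07)²/8.07 + (27−32.28)²/32.28
   = 4.229 + 2.518 + 10.291 + 5.443 + 6.167 + 10.247 + 0.015 + 4.872 + 0.142 + 0.864
Sum = 44.79
df = 8. Since 44.79 > 20.090, we reject H₀.

44.79; reject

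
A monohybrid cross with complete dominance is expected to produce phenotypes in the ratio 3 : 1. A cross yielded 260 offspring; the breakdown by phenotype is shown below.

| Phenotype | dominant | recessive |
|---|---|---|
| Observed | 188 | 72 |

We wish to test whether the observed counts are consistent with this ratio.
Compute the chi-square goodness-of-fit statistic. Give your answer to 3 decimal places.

Ratio total = 4. Expected counts: 260×3/4 = 195, 260×1/4 = 65.
dominant: (188 − 195)²/195 = 49/195 = 0.2513
recessive: (72 − 65)²/65 = 49/65 = 0.7538
Sum = 1.005

1.005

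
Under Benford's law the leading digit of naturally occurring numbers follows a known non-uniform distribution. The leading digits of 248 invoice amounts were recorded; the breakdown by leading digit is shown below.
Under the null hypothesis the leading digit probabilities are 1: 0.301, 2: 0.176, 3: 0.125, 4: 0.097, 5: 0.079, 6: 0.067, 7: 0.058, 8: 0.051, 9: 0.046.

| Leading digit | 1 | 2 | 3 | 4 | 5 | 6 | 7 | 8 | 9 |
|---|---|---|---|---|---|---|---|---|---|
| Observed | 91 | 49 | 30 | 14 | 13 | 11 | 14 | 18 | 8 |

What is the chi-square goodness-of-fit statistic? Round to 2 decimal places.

Expected counts E_i = n·p_i: 248×0.301 = 74.648, 248×0.176 = 43.648, 248×0.125 = 31, 248×0.097 = 24.056, 248×0.079 = 19.592, 248×0.067 = 16.616, 248×0.058 = 14.384, 248×0.051 = 12.648, 248×0.046 = 11.408.
cat         O        E   (O−E)²/E
1          91   74.648      3.582
2          49   43.648      0.656
3          30       31      0.032
4          14   24.056      4.204
5          13   19.592      2.218
6          11   16.616      1.898
7          14   14.384      0.010
8          18   12.648      2.265
9           8   11.408      1.018
Sum = 15.88

15.88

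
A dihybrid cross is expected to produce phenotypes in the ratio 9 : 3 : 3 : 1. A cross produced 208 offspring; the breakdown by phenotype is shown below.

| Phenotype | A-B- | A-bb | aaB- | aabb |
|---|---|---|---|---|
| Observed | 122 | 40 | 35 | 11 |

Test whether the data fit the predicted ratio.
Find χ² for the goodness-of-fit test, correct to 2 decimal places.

0.96

Ratio total = 16. Expected counts: 208×9/16 = 117, 208×3/16 = 39, 208×3/16 = 39, 208×1/16 = 13.
A-B-: (122 − 117)²/117 = 25/117 = 0.214
A-bb: (40 − 39)²/39 = 1/39 = 0.026
aaB-: (35 − 39)²/39 = 16/39 = 0.410
aabb: (11 − 13)²/13 = 4/13 = 0.308
Sum = 0.96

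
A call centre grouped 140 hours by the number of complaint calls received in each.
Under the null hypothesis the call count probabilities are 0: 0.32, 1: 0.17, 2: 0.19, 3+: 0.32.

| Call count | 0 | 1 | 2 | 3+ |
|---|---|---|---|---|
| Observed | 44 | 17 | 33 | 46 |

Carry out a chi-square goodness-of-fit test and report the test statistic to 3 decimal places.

3.529

Expected counts E_i = n·p_i: 140×0.32 = 44.8, 140×0.17 = 23.8, 140×0.19 = 26.6, 140×0.32 = 44.8.
cat         O        E   (O−E)²/E
0          44     44.8     0.0143
1          17     23.8     1.9429
2          33     26.6     1.5398
3+         46     44.8     0.0321
Sum = 3.529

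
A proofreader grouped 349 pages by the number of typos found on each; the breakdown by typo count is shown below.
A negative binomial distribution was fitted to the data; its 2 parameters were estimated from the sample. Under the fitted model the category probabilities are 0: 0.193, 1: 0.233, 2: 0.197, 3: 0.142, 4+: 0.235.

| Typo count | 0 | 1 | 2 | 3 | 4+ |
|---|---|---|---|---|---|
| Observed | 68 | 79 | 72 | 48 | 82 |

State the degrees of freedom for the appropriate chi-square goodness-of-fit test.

There are k = 5 categories and 2 parameters estimated from the data, so df = 5 − 1 − 2 = 2.

2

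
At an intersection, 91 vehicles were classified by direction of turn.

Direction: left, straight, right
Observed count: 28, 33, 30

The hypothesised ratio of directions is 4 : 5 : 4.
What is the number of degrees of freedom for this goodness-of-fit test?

2

There are k = 3 categories and no parameters were estimated from the data, so df = 3 − 1 = 2.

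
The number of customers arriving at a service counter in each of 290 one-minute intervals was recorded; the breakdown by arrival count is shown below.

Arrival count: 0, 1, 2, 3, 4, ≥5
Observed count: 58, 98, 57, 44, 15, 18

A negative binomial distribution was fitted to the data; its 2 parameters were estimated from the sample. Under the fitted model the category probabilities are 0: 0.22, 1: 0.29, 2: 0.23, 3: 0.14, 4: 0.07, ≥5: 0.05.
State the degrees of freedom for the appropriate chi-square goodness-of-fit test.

3

There are k = 6 categories and 2 parameters estimated from the data, so df = 6 − 1 − 2 = 3.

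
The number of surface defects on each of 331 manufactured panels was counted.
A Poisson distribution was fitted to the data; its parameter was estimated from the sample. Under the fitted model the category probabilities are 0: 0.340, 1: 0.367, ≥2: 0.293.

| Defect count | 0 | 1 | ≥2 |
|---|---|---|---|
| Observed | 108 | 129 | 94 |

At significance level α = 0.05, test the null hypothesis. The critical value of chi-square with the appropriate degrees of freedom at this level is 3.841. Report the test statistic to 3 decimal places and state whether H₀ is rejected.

Expected counts E_i = n·p_i: 331×0.340 = 112.54, 331×0.367 = 121.477, 331×0.293 = 96.983.
χ² = (108−112.54)²/112.54 + (129−121.477)²/121.477 + (94−96.983)²/96.983
   = 0.1831 + 0.4659 + 0.0918
Sum = 0.741
df = 1. Since 0.741 < 3.841, we do not reject H₀.

0.741; do not reject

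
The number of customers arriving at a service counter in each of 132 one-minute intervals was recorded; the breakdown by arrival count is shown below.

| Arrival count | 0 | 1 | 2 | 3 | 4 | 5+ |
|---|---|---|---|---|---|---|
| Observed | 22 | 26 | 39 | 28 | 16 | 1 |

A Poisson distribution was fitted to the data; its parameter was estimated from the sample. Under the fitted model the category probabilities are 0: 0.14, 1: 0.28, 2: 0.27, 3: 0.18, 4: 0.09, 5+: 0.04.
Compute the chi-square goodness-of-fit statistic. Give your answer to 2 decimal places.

Expected counts E_i = n·p_i: 132×0.14 = 18.48, 132×0.28 = 36.96, 132×0.27 = 35.64, 132×0.18 = 23.76, 132×0.09 = 11.88, 132×0.04 = 5.28.
0: (22 − 18.48)²/18.48 = 12.3904/18.48 = 0.670
1: (26 − 36.96)²/36.96 = 120.1216/36.96 = 3.250
2: (39 − 35.64)²/35.64 = 11.2896/35.64 = 0.317
3: (28 − 23.76)²/23.76 = 17.9776/23.76 = 0.757
4: (16 − 11.88)²/11.88 = 16.9744/11.88 = 1.429
5+: (1 − 5.28)²/5.28 = 18.3184/5.28 = 3.469
Sum = 9.89

9.89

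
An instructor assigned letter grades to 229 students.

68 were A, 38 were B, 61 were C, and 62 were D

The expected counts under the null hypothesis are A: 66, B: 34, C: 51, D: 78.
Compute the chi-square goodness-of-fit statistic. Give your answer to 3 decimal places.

cat         O        E   (O−E)²/E
A          68       66     0.0606
B          38       34     0.4706
C          61       51     1.9608
D          62       78     3.2821
Sum = 5.774

5.774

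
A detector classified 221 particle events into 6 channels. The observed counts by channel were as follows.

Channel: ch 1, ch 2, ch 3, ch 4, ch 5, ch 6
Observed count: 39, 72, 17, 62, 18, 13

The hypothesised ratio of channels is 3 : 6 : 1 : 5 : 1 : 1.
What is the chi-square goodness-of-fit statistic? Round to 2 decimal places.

3.75

Ratio total = 17. Expected counts: 221×3/17 = 39, 221×6/17 = 78, 221×1/17 = 13, 221×5/17 = 65, 221×1/17 = 13, 221×1/17 = 13.
ch 1: (39 − 39)²/39 = 0/39 = 0.000
ch 2: (72 − 78)²/78 = 36/78 = 0.462
ch 3: (17 − 13)²/13 = 16/13 = 1.231
ch 4: (62 − 65)²/65 = 9/65 = 0.138
ch 5: (18 − 13)²/13 = 25/13 = 1.923
ch 6: (13 − 13)²/13 = 0/13 = 0.000
Sum = 3.75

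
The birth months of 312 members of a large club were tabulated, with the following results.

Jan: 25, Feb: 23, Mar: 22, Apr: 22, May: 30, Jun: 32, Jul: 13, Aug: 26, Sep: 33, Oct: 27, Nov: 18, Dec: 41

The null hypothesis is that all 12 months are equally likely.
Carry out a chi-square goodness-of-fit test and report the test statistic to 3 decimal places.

23.154

Expected count for each of the 12 categories: 312/12 = 26.
cat         O        E   (O−E)²/E
Jan        25       26     0.0385
Feb        23       26     0.3462
Mar        22       26     0.6154
Apr        22       26     0.6154
May        30       26     0.6154
Jun        32       26     1.3846
Jul        13       26     6.5000
Aug        26       26     0.0000
Sep        33       26     1.8846
Oct        27       26     0.0385
Nov        18       26     2.4615
Dec        41       26     8.6538
Sum = 23.154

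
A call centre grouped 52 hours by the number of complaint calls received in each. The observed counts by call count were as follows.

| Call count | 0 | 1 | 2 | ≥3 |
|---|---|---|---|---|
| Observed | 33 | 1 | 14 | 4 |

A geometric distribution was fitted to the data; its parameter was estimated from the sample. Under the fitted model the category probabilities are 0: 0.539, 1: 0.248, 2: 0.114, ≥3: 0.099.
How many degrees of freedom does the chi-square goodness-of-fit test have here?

There are k = 4 categories and 1 parameter estimated from the data, so df = 4 − 1 − 1 = 2.

2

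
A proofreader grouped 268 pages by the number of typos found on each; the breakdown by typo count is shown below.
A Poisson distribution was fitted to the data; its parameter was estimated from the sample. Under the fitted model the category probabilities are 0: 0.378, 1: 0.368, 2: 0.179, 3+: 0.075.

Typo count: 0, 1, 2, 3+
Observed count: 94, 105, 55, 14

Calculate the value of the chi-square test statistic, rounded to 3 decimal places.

3.820

Expected counts E_i = n·p_i: 268×0.378 = 101.304, 268×0.368 = 98.624, 268×0.179 = 47.972, 268×0.075 = 20.1.
0: (94 − 101.304)²/101.304 = 53.348416/101.304 = 0.5266
1: (105 − 98.624)²/98.624 = 40.653376/98.624 = 0.4122
2: (55 − 47.972)²/47.972 = 49.392784/47.972 = 1.0296
3+: (14 − 20.1)²/20.1 = 37.21/20.1 = 1.8512
Sum = 3.820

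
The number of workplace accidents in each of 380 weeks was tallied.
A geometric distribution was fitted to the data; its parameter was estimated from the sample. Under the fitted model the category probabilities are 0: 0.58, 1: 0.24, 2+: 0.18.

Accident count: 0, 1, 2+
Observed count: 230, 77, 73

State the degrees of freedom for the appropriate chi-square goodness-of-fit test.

There are k = 3 categories and 1 parameter estimated from the data, so df = 3 − 1 − 1 = 1.

1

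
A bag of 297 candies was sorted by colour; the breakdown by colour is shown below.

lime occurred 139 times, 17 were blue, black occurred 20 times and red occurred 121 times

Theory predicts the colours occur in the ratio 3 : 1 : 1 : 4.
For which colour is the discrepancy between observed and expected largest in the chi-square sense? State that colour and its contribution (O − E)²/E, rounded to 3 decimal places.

lime, 16.162

Ratio total = 9. Expected counts: 297×3/9 = 99, 297×1/9 = 33, 297×1/9 = 33, 297×4/9 = 132.
χ² = (139−99)²/99 + (17−33)²/33 + (20−33)²/33 + (121−132)²/132
   = 16.1616 + 7.7576 + 5.1212 + 0.9167
The largest term is for lime: 16.162.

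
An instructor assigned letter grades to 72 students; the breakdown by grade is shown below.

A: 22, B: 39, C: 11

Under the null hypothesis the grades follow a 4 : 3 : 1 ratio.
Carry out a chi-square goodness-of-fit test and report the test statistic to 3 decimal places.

11.222

Ratio total = 8. Expected counts: 72×4/8 = 36, 72×3/8 = 27, 72×1/8 = 9.
cat         O        E   (O−E)²/E
A          22       36     5.4444
B          39       27     5.3333
C          11        9     0.4444
Sum = 11.222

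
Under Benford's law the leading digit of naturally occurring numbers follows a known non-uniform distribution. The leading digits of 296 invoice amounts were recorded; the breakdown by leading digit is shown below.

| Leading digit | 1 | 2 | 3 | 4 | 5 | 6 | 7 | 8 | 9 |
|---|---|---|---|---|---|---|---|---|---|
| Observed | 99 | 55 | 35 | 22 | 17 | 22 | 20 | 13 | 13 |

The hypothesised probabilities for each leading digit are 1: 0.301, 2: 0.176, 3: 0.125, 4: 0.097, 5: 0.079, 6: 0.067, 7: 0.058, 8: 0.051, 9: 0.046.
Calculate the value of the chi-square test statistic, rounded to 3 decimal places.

5.706

Expected counts E_i = n·p_i: 296×0.301 = 89.096, 296×0.176 = 52.096, 296×0.125 = 37, 296×0.097 = 28.712, 296×0.079 = 23.384, 296×0.067 = 19.832, 296×0.058 = 17.168, 296×0.051 = 15.096, 296×0.046 = 13.616.
1: (99 − 89.096)²/89.096 = 98.089216/89.096 = 1.1009
2: (55 − 52.096)²/52.096 = 8.433216/52.096 = 0.1619
3: (35 − 37)²/37 = 4/37 = 0.1081
4: (22 − 28.712)²/28.712 = 45.050944/28.712 = 1.5691
5: (17 − 23.384)²/23.384 = 40.755456/23.384 = 1.7429
6: (22 − 19.832)²/19.832 = 4.700224/19.832 = 0.2370
7: (20 − 17.168)²/17.168 = 8.020224/17.168 = 0.4672
8: (13 − 15.096)²/15.096 = 4.393216/15.096 = 0.2910
9: (13 − 13.616)²/13.616 = 0.379456/13.616 = 0.0279
Sum = 5.706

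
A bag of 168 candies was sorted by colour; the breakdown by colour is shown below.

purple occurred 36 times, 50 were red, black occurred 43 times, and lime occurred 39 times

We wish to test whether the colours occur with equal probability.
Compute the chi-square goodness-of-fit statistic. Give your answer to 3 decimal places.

2.619

Expected count for each of the 4 categories: 168/4 = 42.
purple: (36 − 42)²/42 = 36/42 = 0.8571
red: (50 − 42)²/42 = 64/42 = 1.5238
black: (43 − 42)²/42 = 1/42 = 0.0238
lime: (39 − 42)²/42 = 9/42 = 0.2143
Sum = 2.619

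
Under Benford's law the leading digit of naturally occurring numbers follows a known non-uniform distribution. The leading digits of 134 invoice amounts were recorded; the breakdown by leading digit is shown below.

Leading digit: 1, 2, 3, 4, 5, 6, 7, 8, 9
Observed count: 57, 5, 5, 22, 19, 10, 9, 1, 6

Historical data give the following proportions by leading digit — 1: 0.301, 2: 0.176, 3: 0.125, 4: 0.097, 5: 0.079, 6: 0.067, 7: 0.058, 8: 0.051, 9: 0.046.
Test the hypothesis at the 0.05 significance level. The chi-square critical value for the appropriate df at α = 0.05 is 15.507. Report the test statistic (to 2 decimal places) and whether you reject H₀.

47.99; reject

Expected counts E_i = n·p_i: 134×0.301 = 40.334, 134×0.176 = 23.584, 134×0.125 = 16.75, 134×0.097 = 12.998, 134×0.079 = 10.586, 134×0.067 = 8.978, 134×0.058 = 7.772, 134×0.051 = 6.834, 134×0.046 = 6.164.
cat         O        E   (O−E)²/E
1          57   40.334      6.886
2           5   23.584     14.644
3           5    16.75      8.243
4          22   12.998      6.234
5          19   10.586      6.688
6          10    8.978      0.116
7           9    7.772      0.194
8           1    6.834      4.980
9           6    6.164      0.004
Sum = 47.99
df = 8. Since 47.99 > 15.507, we reject H₀.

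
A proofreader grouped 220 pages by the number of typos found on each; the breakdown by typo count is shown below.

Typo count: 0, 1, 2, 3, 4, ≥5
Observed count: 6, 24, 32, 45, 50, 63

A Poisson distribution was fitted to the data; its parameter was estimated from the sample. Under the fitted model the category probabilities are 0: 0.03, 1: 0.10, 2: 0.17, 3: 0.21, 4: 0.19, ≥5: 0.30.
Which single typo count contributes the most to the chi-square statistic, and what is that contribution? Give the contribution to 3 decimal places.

Expected counts E_i = n·p_i: 220×0.03 = 6.6, 220×0.10 = 22, 220×0.17 = 37.4, 220×0.21 = 46.2, 220×0.19 = 41.8, 220×0.30 = 66.
χ² = (6−6.6)²/6.6 + (24−22)²/22 + (32−37.4)²/37.4 + (45−46.2)²/46.2 + (50−41.8)²/41.8 + (63−66)²/66
   = 0.0545 + 0.1818 + 0.7797 + 0.0312 + 1.6086 + 0.1364
The largest term is for 4: 1.609.

4, 1.609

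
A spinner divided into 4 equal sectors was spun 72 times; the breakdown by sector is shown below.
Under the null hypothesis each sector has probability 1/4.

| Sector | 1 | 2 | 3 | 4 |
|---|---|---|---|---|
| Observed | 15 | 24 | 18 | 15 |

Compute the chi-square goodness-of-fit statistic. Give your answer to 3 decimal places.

Under H₀ each category has probability 1/4, so each expected count is 72/4 = 18.
cat         O        E   (O−E)²/E
1          15       18     0.5000
2          24       18     2.0000
3          18       18     0.0000
4          15       18     0.5000
Sum = 3.000

3.000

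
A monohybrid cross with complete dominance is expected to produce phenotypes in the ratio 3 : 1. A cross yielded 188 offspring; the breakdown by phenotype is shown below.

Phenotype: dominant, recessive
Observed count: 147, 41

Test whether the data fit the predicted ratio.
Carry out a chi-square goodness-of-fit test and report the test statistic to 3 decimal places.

Ratio total = 4. Expected counts: 188×3/4 = 141, 188×1/4 = 47.
χ² = (147−141)²/141 + (41−47)²/47
   = 0.2553 + 0.7660
Sum = 1.021

1.021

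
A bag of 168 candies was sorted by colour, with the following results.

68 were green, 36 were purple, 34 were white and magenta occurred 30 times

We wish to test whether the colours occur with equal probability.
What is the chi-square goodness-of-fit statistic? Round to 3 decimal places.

Expected count for each of the 4 categories: 168/4 = 42.
green: (68 − 42)²/42 = 676/42 = 16.0952
purple: (36 − 42)²/42 = 36/42 = 0.8571
white: (34 − 42)²/42 = 64/42 = 1.5238
magenta: (30 − 42)²/42 = 144/42 = 3.4286
Sum = 21.905

21.905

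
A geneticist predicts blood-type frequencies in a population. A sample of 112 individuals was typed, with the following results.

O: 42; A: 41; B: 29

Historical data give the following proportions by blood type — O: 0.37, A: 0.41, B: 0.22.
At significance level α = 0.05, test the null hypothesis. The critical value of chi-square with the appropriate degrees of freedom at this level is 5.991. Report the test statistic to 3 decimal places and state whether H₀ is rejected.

Expected counts E_i = n·p_i: 112×0.37 = 41.44, 112×0.41 = 45.92, 112×0.22 = 24.64.
χ² = (42−41.44)²/41.44 + (41−45.92)²/45.92 + (29−24.64)²/24.64
   = 0.0076 + 0.5271 + 0.7715
Sum = 1.306
df = 2. Since 1.306 < 5.991, we do not reject H₀.

1.306; do not reject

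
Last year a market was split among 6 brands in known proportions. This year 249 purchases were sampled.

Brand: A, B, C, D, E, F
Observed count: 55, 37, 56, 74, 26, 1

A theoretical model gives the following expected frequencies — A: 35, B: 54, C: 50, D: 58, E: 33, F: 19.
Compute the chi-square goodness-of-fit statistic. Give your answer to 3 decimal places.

χ² = (55−35)²/35 + (37−54)²/54 + (56−50)²/50 + (74−58)²/58 + (26−33)²/33 + (1−19)²/19
   = 11.4286 + 5.3519 + 0.7200 + 4.4138 + 1.4848 + 17.0526
Sum = 40.452

40.452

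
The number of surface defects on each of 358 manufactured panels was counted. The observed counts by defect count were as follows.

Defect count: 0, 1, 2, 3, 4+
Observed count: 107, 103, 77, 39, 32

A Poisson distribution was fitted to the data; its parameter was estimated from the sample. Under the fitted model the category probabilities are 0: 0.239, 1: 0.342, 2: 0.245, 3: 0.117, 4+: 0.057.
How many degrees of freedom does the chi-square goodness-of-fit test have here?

There are k = 5 categories and 1 parameter estimated from the data, so df = 5 − 1 − 1 = 3.

3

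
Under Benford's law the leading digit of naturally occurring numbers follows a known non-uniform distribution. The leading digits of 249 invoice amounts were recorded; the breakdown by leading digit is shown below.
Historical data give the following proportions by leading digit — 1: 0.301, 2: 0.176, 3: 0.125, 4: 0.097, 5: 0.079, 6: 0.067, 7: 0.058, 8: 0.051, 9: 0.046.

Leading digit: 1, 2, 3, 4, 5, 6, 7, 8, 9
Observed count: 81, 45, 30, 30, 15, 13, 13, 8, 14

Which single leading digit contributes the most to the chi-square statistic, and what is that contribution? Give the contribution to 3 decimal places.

8, 1.739

Expected counts E_i = n·p_i: 249×0.301 = 74.949, 249×0.176 = 43.824, 249×0.125 = 31.125, 249×0.097 = 24.153, 249×0.079 = 19.671, 249×0.067 = 16.683, 249×0.058 = 14.442, 249×0.051 = 12.699, 249×0.046 = 11.454.
cat         O        E   (O−E)²/E
1          81   74.949     0.4885
2          45   43.824     0.0316
3          30   31.125     0.0407
4          30   24.153     1.4155
5          15   19.671     1.1092
6          13   16.683     0.8131
7          13   14.442     0.1440
8           8   12.699     1.7388
9          14   11.454     0.5659
The largest term is for 8: 1.739.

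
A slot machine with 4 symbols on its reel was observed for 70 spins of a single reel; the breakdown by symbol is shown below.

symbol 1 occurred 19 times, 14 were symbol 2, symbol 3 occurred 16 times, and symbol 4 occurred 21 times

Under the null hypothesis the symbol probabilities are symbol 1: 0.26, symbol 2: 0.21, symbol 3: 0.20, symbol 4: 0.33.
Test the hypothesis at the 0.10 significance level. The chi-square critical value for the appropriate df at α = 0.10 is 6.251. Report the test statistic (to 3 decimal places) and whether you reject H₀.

0.545; do not reject

Expected counts E_i = n·p_i: 70×0.26 = 18.2, 70×0.21 = 14.7, 70×0.20 = 14, 70×0.33 = 23.1.
χ² = (19−18.2)²/18.2 + (14−14.7)²/14.7 + (16−14)²/14 + (21−23.1)²/23.1
   = 0.0352 + 0.0333 + 0.2857 + 0.1909
Sum = 0.545
df = 3. Since 0.545 < 6.251, we do not reject H₀.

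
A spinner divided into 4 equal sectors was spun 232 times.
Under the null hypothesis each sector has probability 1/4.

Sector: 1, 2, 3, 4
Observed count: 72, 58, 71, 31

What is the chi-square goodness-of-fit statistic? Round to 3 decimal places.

18.862

Expected count for each of the 4 categories: 232/4 = 58.
χ² = (72−58)²/58 + (58−58)²/58 + (71−58)²/58 + (31−58)²/58
   = 3.3793 + 0.0000 + 2.9138 + 12.5690
Sum = 18.862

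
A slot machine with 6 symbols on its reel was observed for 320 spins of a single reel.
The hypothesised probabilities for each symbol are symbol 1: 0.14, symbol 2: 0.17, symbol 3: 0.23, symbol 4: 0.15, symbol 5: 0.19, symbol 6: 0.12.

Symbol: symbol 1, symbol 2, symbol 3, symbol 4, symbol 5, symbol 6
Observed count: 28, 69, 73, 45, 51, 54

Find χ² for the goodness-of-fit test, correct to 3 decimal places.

18.328

Expected counts E_i = n·p_i: 320×0.14 = 44.8, 320×0.17 = 54.4, 320×0.23 = 73.6, 320×0.15 = 48, 320×0.19 = 60.8, 320×0.12 = 38.4.
χ² = (28−44.8)²/44.8 + (69−54.4)²/54.4 + (73−73.6)²/73.6 + (45−48)²/48 + (51−60.8)²/60.8 + (54−38.4)²/38.4
   = 6.3000 + 3.9184 + 0.0049 + 0.1875 + 1.5796 + 6.3375
Sum = 18.328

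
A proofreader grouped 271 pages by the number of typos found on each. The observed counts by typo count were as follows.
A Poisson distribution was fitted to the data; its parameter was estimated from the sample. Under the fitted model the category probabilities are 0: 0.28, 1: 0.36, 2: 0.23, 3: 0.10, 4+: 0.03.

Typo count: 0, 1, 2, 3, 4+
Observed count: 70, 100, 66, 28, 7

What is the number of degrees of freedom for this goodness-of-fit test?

There are k = 5 categories and 1 parameter estimated from the data, so df = 5 − 1 − 1 = 3.

3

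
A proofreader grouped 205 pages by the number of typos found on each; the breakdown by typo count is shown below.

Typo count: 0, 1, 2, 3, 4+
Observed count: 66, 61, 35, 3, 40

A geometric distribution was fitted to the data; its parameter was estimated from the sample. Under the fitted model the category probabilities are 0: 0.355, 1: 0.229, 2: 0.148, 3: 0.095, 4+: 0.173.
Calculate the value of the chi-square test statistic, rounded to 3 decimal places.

20.071

Expected counts E_i = n·p_i: 205×0.355 = 72.775, 205×0.229 = 46.945, 205×0.148 = 30.34, 205×0.095 = 19.475, 205×0.173 = 35.465.
0: (66 − 72.775)²/72.775 = 45.900625/72.775 = 0.6307
1: (61 − 46.945)²/46.945 = 197.543025/46.945 = 4.2080
2: (35 − 30.34)²/30.34 = 21.7156/30.34 = 0.7157
3: (3 − 19.475)²/19.475 = 271.425625/19.475 = 13.9371
4+: (40 − 35.465)²/35.465 = 20.566225/35.465 = 0.5799
Sum = 20.071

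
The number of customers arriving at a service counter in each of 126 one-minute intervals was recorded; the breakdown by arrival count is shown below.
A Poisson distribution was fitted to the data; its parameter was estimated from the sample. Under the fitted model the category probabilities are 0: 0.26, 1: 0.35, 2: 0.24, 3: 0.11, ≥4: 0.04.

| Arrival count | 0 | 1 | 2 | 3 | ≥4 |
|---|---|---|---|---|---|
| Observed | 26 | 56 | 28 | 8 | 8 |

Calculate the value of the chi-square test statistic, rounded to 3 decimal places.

8.988

Expected counts E_i = n·p_i: 126×0.26 = 32.76, 126×0.35 = 44.1, 126×0.24 = 30.24, 126×0.11 = 13.86, 126×0.04 = 5.04.
0: (26 − 32.76)²/32.76 = 45.6976/32.76 = 1.3949
1: (56 − 44.1)²/44.1 = 141.61/44.1 = 3.2111
2: (28 − 30.24)²/30.24 = 5.0176/30.24 = 0.1659
3: (8 − 13.86)²/13.86 = 34.3396/13.86 = 2.4776
≥4: (8 − 5.04)²/5.04 = 8.7616/5.04 = 1.7384
Sum = 8.988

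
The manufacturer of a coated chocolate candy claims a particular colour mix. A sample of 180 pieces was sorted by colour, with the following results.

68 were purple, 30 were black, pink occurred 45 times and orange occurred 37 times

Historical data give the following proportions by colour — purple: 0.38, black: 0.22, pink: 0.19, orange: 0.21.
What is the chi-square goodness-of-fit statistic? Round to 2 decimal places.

Expected counts E_i = n·p_i: 180×0.38 = 68.4, 180×0.22 = 39.6, 180×0.19 = 34.2, 180×0.21 = 37.8.
χ² = (68−68.4)²/68.4 + (30−39.6)²/39.6 + (45−34.2)²/34.2 + (37−37.8)²/37.8
   = 0.002 + 2.327 + 3.411 + 0.017
Sum = 5.76

5.76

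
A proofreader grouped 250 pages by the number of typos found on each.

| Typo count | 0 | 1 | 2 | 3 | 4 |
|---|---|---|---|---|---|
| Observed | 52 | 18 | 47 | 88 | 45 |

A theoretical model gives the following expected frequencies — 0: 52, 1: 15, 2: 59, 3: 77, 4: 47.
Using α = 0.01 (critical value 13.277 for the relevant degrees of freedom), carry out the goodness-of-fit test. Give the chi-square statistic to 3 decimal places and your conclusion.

0: (52 − 52)²/52 = 0/52 = 0.0000
1: (18 − 15)²/15 = 9/15 = 0.6000
2: (47 − 59)²/59 = 144/59 = 2.4407
3: (88 − 77)²/77 = 121/77 = 1.5714
4: (45 − 47)²/47 = 4/47 = 0.0851
Sum = 4.697
df = 4. Since 4.697 < 13.277, we do not reject H₀.

4.697; do not reject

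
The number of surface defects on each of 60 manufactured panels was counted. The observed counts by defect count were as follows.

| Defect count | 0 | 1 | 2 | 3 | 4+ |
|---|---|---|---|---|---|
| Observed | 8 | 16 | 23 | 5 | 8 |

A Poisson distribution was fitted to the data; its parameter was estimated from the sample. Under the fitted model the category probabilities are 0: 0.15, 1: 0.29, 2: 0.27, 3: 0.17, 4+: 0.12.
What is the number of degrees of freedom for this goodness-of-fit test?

3

There are k = 5 categories and 1 parameter estimated from the data, so df = 5 − 1 − 1 = 3.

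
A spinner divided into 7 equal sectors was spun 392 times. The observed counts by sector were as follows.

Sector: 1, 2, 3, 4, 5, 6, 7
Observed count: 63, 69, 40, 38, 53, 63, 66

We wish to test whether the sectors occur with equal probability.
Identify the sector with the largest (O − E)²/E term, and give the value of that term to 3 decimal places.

4, 5.786

Expected count for each of the 7 categories: 392/7 = 56.
1: (63 − 56)²/56 = 49/56 = 0.8750
2: (69 − 56)²/56 = 169/56 = 3.0179
3: (40 − 56)²/56 = 256/56 = 4.5714
4: (38 − 56)²/56 = 324/56 = 5.7857
5: (53 − 56)²/56 = 9/56 = 0.1607
6: (63 − 56)²/56 = 49/56 = 0.8750
7: (66 − 56)²/56 = 100/56 = 1.7857
The largest term is for 4: 5.786.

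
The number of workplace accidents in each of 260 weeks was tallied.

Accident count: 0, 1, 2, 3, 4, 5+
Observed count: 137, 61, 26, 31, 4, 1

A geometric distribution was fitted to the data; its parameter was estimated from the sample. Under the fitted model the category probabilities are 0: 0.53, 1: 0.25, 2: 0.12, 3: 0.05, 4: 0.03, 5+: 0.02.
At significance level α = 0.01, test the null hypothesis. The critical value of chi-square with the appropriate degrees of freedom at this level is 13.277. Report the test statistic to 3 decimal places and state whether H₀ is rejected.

31.284; reject

Expected counts E_i = n·p_i: 260×0.53 = 137.8, 260×0.25 = 65, 260×0.12 = 31.2, 260×0.05 = 13, 260×0.03 = 7.8, 260×0.02 = 5.2.
χ² = (137−137.8)²/137.8 + (61−65)²/65 + (26−31.2)²/31.2 + (31−13)²/13 + (4−7.8)²/7.8 + (1−5.2)²/5.2
   = 0.0046 + 0.2462 + 0.8667 + 24.9231 + 1.8513 + 3.3923
Sum = 31.284
df = 4. Since 31.284 > 13.277, we reject H₀.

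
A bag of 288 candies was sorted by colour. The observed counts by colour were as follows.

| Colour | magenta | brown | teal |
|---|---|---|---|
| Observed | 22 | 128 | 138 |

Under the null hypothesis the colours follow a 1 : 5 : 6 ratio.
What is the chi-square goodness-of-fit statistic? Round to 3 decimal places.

0.950

Ratio total = 12. Expected counts: 288×1/12 = 24, 288×5/12 = 120, 288×6/12 = 144.
magenta: (22 − 24)²/24 = 4/24 = 0.1667
brown: (128 − 120)²/120 = 64/120 = 0.5333
teal: (138 − 144)²/144 = 36/144 = 0.2500
Sum = 0.950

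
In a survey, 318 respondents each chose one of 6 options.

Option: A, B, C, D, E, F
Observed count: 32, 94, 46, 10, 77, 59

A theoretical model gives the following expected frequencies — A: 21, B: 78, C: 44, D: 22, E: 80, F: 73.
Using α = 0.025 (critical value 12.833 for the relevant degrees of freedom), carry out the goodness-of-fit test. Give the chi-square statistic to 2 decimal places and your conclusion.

18.48; reject

χ² = (32−21)²/21 + (94−78)²/78 + (46−44)²/44 + (10−22)²/22 + (77−80)²/80 + (59−73)²/73
   = 5.762 + 3.282 + 0.091 + 6.545 + 0.113 + 2.685
Sum = 18.48
df = 5. Since 18.48 > 12.833, we reject H₀.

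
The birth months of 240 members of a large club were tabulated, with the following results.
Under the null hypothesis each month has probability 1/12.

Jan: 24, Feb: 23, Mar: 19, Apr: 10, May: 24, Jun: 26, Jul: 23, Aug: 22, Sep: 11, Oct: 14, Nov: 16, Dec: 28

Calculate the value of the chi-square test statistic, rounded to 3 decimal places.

Under H₀ each category has probability 1/12, so each expected count is 240/12 = 20.
χ² = (24−20)²/20 + (23−20)²/20 + (19−20)²/20 + (10−20)²/20 + (24−20)²/20 + (26−20)²/20 + (23−20)²/20 + (22−20)²/20 + (11−20)²/20 + (14−20)²/20 + (16−20)²/20 + (28−20)²/20
   = 0.8000 + 0.4500 + 0.0500 + 5.0000 + 0.8000 + 1.8000 + 0.4500 + 0.2000 + 4.0500 + 1.8000 + 0.8000 + 3.2000
Sum = 19.400

19.400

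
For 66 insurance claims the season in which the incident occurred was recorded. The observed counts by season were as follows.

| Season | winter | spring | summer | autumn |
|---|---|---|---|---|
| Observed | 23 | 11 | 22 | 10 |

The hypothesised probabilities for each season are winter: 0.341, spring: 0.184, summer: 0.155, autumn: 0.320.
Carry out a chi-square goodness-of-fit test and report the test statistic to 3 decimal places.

19.515

Expected counts E_i = n·p_i: 66×0.341 = 22.506, 66×0.184 = 12.144, 66×0.155 = 10.23, 66×0.320 = 21.12.
cat         O        E   (O−E)²/E
winter     23   22.506     0.0108
spring     11   12.144     0.1078
summer     22    10.23    13.5418
autumn     10    21.12     5.8548
Sum = 19.515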